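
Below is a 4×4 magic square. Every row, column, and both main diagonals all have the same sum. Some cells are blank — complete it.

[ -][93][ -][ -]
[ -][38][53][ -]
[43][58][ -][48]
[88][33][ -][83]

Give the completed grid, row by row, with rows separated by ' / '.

Column 2 is already complete: 93 + 38 + 58 + 33 = 222, so that is the magic constant.
Using row 3: 43 + 58 + 48 + ? → (3,3) = 222 − 149 = 73.
Row 4 must total 222; the given cells sum to 204, so (4,3) = 18.
Column 3 must total 222; the given cells sum to 144, so (1,3) = 78.
Using main diagonal: 38 + 73 + 83 + ? → (1,1) = 222 − 194 = 28.
Anti-diagonal needs 222; the known cells sum to 199, so (1,4) = 23.
Column 1 needs 222; the known cells sum to 159, so (2,1) = 63.
Column 4 must total 222; the given cells sum to 154, so (2,4) = 68.

28 93 78 23 / 63 38 53 68 / 43 58 73 48 / 88 33 18 83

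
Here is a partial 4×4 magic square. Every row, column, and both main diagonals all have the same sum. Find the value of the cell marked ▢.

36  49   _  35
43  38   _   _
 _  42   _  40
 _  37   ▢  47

Column 2 is complete and sums to 166; that is the magic constant.
The remaining cell in row 1 is (1,3) = 166 − 120 = 46.
Column 4 needs 166; the known cells sum to 122, so (2,4) = 44.
Main diagonal must total 166; the given cells sum to 121, so (3,3) = 45.
Row 2: 43 + 38 + 44 + ? = 166, so (2,3) = 41.
The remaining cell in row 3 is (3,1) = 166 − 127 = 39.
Using column 1: 36 + 43 + 39 + ? → (4,1) = 166 − 118 = 48.
Using column 3: 46 + 41 + 45 + ? → (4,3) = 166 − 132 = 34.

34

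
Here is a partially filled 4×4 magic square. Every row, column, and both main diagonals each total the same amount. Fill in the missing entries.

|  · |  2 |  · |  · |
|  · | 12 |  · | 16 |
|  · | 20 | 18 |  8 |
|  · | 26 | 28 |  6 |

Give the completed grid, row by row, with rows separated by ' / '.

24 2 4 30 / 22 12 10 16 / 14 20 18 8 / 0 26 28 6

Column 2 is already complete: 2 + 12 + 20 + 26 = 60, so that is the magic constant.
From row 3, 60 − (20 + 18 + 8) gives (3,1) = 14.
Using row 4: 26 + 28 + 6 + ? → (4,1) = 60 − 60 = 0.
Using column 4: 16 + 8 + 6 + ? → (1,4) = 60 − 30 = 30.
Main diagonal must total 60; the given cells sum to 36, so (1,1) = 24.
Anti-diagonal needs 60; the known cells sum to 50, so (2,3) = 10.
Row 1: 24 + 2 + 30 + ? = 60, so (1,3) = 4.
The remaining cell in row 2 is (2,1) = 60 − 38 = 22.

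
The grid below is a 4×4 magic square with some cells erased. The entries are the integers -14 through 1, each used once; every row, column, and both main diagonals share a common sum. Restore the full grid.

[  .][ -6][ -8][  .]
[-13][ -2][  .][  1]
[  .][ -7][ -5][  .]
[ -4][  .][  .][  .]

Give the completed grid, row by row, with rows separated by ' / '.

The entries are -14 through 1, which sum to -104, so each line sums to -104/4 = -26.
Using row 2: -13 + (-2) + 1 + ? → (2,3) = -26 − (-14) = -12.
Using column 2: -6 + (-2) + (-7) + ? → (4,2) = -26 − (-15) = -11.
Column 3 must total -26; the given cells sum to -25, so (4,3) = -1.
From anti-diagonal, -26 − (-12 + (-7) + (-4)) gives (1,4) = -3.
Row 1: -6 + (-8) + (-3) + ? = -26, so (1,1) = -9.
From row 4, -26 − (-4 + (-11) + (-1)) gives (4,4) = -10.
From column 1, -26 − (-9 + (-13) + (-4)) gives (3,1) = 0.
The remaining cell in column 4 is (3,4) = -26 − (-12) = -14.

-9 -6 -8 -3 / -13 -2 -12 1 / 0 -7 -5 -14 / -4 -11 -1 -10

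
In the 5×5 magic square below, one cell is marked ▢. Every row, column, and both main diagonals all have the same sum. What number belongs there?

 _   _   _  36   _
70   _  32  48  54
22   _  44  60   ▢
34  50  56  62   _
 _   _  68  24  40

Column 4 is complete and sums to 230; that is the magic constant.
Row 2: 70 + 32 + 48 + 54 + ? = 230, so (2,2) = 26.
From row 4, 230 − (34 + 50 + 56 + 62) gives (4,5) = 28.
Using column 3: 32 + 44 + 56 + 68 + ? → (1,3) = 230 − 200 = 30.
Main diagonal: 26 + 44 + 62 + 40 + ? = 230, so (1,1) = 58.
The remaining cell in column 1 is (5,1) = 230 − 184 = 46.
The remaining cell in anti-diagonal is (1,5) = 230 − 188 = 42.
From row 1, 230 − (58 + 30 + 36 + 42) gives (1,2) = 64.
From row 5, 230 − (46 + 68 + 24 + 40) gives (5,2) = 52.
Column 2 must total 230; the given cells sum to 192, so (3,2) = 38.
From column 5, 230 − (42 + 54 + 28 + 40) gives (3,5) = 66.

66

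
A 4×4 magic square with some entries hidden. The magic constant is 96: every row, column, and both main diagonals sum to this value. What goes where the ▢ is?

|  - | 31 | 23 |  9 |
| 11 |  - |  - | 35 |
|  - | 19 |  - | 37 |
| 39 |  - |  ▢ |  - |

17

From row 1, 96 − (31 + 23 + 9) gives (1,1) = 33.
Column 1: 33 + 11 + 39 + ? = 96, so (3,1) = 13.
Column 4 must total 96; the given cells sum to 81, so (4,4) = 15.
From anti-diagonal, 96 − (9 + 19 + 39) gives (2,3) = 29.
Using row 2: 11 + 29 + 35 + ? → (2,2) = 96 − 75 = 21.
Row 3 needs 96; the known cells sum to 69, so (3,3) = 27.
From column 2, 96 − (31 + 21 + 19) gives (4,2) = 25.
Column 3 must total 96; the given cells sum to 79, so (4,3) = 17.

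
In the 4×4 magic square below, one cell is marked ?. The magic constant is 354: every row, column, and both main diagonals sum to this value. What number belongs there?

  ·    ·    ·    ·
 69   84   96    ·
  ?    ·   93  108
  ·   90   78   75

Row 2 needs 354; the known cells sum to 249, so (2,4) = 105.
The remaining cell in row 4 is (4,1) = 354 − 243 = 111.
Using column 3: 96 + 93 + 78 + ? → (1,3) = 354 − 267 = 87.
From column 4, 354 − (105 + 108 + 75) gives (1,4) = 66.
Main diagonal: 84 + 93 + 75 + ? = 354, so (1,1) = 102.
From anti-diagonal, 354 − (66 + 96 + 111) gives (3,2) = 81.
From row 1, 354 − (102 + 87 + 66) gives (1,2) = 99.
Using row 3: 81 + 93 + 108 + ? → (3,1) = 354 − 282 = 72.

72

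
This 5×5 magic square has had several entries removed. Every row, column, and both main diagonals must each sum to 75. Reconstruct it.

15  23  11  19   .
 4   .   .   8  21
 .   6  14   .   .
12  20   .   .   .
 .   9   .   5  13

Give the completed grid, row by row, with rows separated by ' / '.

15 23 11 19 7 / 4 17 25 8 21 / 18 6 14 27 10 / 12 20 3 16 24 / 26 9 22 5 13

Row 1 needs 75; the known cells sum to 68, so (1,5) = 7.
From column 2, 75 − (23 + 6 + 20 + 9) gives (2,2) = 17.
From main diagonal, 75 − (15 + 17 + 14 + 13) gives (4,4) = 16.
Anti-diagonal needs 75; the known cells sum to 49, so (5,1) = 26.
The remaining cell in row 2 is (2,3) = 75 − 50 = 25.
The remaining cell in row 5 is (5,3) = 75 − 53 = 22.
Using column 1: 15 + 4 + 12 + 26 + ? → (3,1) = 75 − 57 = 18.
The remaining cell in column 3 is (4,3) = 75 − 72 = 3.
The remaining cell in column 4 is (3,4) = 75 − 48 = 27.
Row 3 must total 75; the given cells sum to 65, so (3,5) = 10.
From row 4, 75 − (12 + 20 + 3 + 16) gives (4,5) = 24.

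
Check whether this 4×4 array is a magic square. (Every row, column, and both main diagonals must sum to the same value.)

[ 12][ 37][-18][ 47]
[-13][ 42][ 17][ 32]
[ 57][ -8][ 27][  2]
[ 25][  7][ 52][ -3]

No — anti-diagonal sums to 81 but column 3 sums to 78.

Row 1: 12 + 37 + (-18) + 47 = 78.
Row 2: -13 + 42 + 17 + 32 = 78.
Row 3: 57 + (-8) + 27 + 2 = 78.
Row 4: 25 + 7 + 52 + (-3) = 81.
Column 1: 12 + (-13) + 57 + 25 = 81.
Column 2: 37 + 42 + (-8) + 7 = 78.
Column 3: -18 + 17 + 27 + 52 = 78.
Column 4: 47 + 32 + 2 + (-3) = 78.
Main diagonal: 12 + 42 + 27 + (-3) = 78.
Anti-diagonal: 47 + 17 + (-8) + 25 = 81.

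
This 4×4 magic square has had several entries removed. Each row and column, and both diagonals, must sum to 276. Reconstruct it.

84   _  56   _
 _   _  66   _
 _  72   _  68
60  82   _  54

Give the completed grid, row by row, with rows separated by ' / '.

84 58 56 78 / 70 64 66 76 / 62 72 74 68 / 60 82 80 54

The remaining cell in row 4 is (4,3) = 276 − 196 = 80.
Using column 3: 56 + 66 + 80 + ? → (3,3) = 276 − 202 = 74.
The remaining cell in main diagonal is (2,2) = 276 − 212 = 64.
From anti-diagonal, 276 − (66 + 72 + 60) gives (1,4) = 78.
Row 1: 84 + 56 + 78 + ? = 276, so (1,2) = 58.
The remaining cell in row 3 is (3,1) = 276 − 214 = 62.
Column 1 must total 276; the given cells sum to 206, so (2,1) = 70.
Using column 4: 78 + 68 + 54 + ? → (2,4) = 276 − 200 = 76.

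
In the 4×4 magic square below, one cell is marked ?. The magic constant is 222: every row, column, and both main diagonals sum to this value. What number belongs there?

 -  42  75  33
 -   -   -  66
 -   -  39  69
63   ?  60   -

45

Row 1 must total 222; the given cells sum to 150, so (1,1) = 72.
Column 3 must total 222; the given cells sum to 174, so (2,3) = 48.
Column 4 needs 222; the known cells sum to 168, so (4,4) = 54.
Using main diagonal: 72 + 39 + 54 + ? → (2,2) = 222 − 165 = 57.
Anti-diagonal: 33 + 48 + 63 + ? = 222, so (3,2) = 78.
The remaining cell in row 2 is (2,1) = 222 − 171 = 51.
The remaining cell in row 3 is (3,1) = 222 − 186 = 36.
Row 4 needs 222; the known cells sum to 177, so (4,2) = 45.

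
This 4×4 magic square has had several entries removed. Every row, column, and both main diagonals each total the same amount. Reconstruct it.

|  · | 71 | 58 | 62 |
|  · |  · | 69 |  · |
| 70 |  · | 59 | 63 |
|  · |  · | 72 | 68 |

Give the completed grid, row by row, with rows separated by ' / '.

67 71 58 62 / 60 64 69 65 / 70 66 59 63 / 61 57 72 68

Column 3 is already complete: 58 + 69 + 59 + 72 = 258, so that is the magic constant.
From row 1, 258 − (71 + 58 + 62) gives (1,1) = 67.
Row 3 needs 258; the known cells sum to 192, so (3,2) = 66.
The remaining cell in column 4 is (2,4) = 258 − 193 = 65.
From main diagonal, 258 − (67 + 59 + 68) gives (2,2) = 64.
Anti-diagonal must total 258; the given cells sum to 197, so (4,1) = 61.
Row 2 must total 258; the given cells sum to 198, so (2,1) = 60.
The remaining cell in row 4 is (4,2) = 258 − 201 = 57.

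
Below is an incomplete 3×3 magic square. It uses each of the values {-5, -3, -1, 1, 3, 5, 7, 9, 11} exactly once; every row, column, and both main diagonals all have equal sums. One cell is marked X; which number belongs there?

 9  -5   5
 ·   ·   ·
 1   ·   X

-3

The 9 entries sum to 27, so each line sums to 27/3 = 9.
Column 1 needs 9; the known cells sum to 10, so (2,1) = -1.
Anti-diagonal needs 9; the known cells sum to 6, so (2,2) = 3.
The remaining cell in row 2 is (2,3) = 9 − 2 = 7.
Using column 2: -5 + 3 + ? → (3,2) = 9 − (-2) = 11.
Column 3 must total 9; the given cells sum to 12, so (3,3) = -3.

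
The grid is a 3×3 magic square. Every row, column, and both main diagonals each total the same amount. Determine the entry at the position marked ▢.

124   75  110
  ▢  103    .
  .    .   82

89

Row 1 is complete and sums to 309; that is the magic constant.
Column 2: 75 + 103 + ? = 309, so (3,2) = 131.
The remaining cell in column 3 is (2,3) = 309 − 192 = 117.
Anti-diagonal must total 309; the given cells sum to 213, so (3,1) = 96.
Row 2 must total 309; the given cells sum to 220, so (2,1) = 89.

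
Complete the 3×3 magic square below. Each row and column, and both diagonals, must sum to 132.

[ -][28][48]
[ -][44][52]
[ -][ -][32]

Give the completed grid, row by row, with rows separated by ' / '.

Row 1 needs 132; the known cells sum to 76, so (1,1) = 56.
Row 2 needs 132; the known cells sum to 96, so (2,1) = 36.
The remaining cell in column 1 is (3,1) = 132 − 92 = 40.
Using column 2: 28 + 44 + ? → (3,2) = 132 − 72 = 60.

56 28 48 / 36 44 52 / 40 60 32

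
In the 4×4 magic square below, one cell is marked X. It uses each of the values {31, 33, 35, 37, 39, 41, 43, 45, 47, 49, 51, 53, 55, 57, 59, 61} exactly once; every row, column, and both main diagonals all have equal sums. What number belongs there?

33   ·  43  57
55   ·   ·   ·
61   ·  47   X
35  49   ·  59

37

The 16 entries sum to 736, so each line sums to 736/4 = 184.
Row 1 must total 184; the given cells sum to 133, so (1,2) = 51.
From row 4, 184 − (35 + 49 + 59) gives (4,3) = 41.
Column 3 must total 184; the given cells sum to 131, so (2,3) = 53.
Using main diagonal: 33 + 47 + 59 + ? → (2,2) = 184 − 139 = 45.
The remaining cell in anti-diagonal is (3,2) = 184 − 145 = 39.
Row 2 needs 184; the known cells sum to 153, so (2,4) = 31.
Row 3 needs 184; the known cells sum to 147, so (3,4) = 37.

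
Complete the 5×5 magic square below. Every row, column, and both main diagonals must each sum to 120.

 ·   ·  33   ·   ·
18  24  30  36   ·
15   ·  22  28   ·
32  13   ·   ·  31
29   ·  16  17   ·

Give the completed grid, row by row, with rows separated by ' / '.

26 27 33 14 20 / 18 24 30 36 12 / 15 21 22 28 34 / 32 13 19 25 31 / 29 35 16 17 23

Using row 2: 18 + 24 + 30 + 36 + ? → (2,5) = 120 − 108 = 12.
From column 1, 120 − (18 + 15 + 32 + 29) gives (1,1) = 26.
From column 3, 120 − (33 + 30 + 22 + 16) gives (4,3) = 19.
Anti-diagonal: 36 + 22 + 13 + 29 + ? = 120, so (1,5) = 20.
The remaining cell in row 4 is (4,4) = 120 − 95 = 25.
Using column 4: 36 + 28 + 25 + 17 + ? → (1,4) = 120 − 106 = 14.
Using main diagonal: 26 + 24 + 22 + 25 + ? → (5,5) = 120 − 97 = 23.
Using row 1: 26 + 33 + 14 + 20 + ? → (1,2) = 120 − 93 = 27.
The remaining cell in row 5 is (5,2) = 120 − 85 = 35.
From column 2, 120 − (27 + 24 + 13 + 35) gives (3,2) = 21.
Column 5 must total 120; the given cells sum to 86, so (3,5) = 34.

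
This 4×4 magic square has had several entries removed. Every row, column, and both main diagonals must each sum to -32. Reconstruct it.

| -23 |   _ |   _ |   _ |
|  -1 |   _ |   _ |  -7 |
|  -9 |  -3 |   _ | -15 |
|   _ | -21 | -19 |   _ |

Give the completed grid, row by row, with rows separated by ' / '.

-23 3 5 -17 / -1 -11 -13 -7 / -9 -3 -5 -15 / 1 -21 -19 7

Row 3 must total -32; the given cells sum to -27, so (3,3) = -5.
From column 1, -32 − (-23 + (-1) + (-9)) gives (4,1) = 1.
Using row 4: 1 + (-21) + (-19) + ? → (4,4) = -32 − (-39) = 7.
Using column 4: -7 + (-15) + 7 + ? → (1,4) = -32 − (-15) = -17.
From main diagonal, -32 − (-23 + (-5) + 7) gives (2,2) = -11.
Anti-diagonal needs -32; the known cells sum to -19, so (2,3) = -13.
Using column 2: -11 + (-3) + (-21) + ? → (1,2) = -32 − (-35) = 3.
The remaining cell in column 3 is (1,3) = -32 − (-37) = 5.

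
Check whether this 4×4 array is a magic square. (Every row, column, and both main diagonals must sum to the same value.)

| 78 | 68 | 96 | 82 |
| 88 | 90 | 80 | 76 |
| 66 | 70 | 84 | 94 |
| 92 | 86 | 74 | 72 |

Row 1: 78 + 68 + 96 + 82 = 324.
Row 2: 88 + 90 + 80 + 76 = 334.
Row 3: 66 + 70 + 84 + 94 = 314.
Row 4: 92 + 86 + 74 + 72 = 324.
Column 1: 78 + 88 + 66 + 92 = 324.
Column 2: 68 + 90 + 70 + 86 = 314.
Column 3: 96 + 80 + 84 + 74 = 334.
Column 4: 82 + 76 + 94 + 72 = 324.
Main diagonal: 78 + 90 + 84 + 72 = 324.
Anti-diagonal: 82 + 80 + 70 + 92 = 324.

No — column 4 sums to 324 but column 3 sums to 334.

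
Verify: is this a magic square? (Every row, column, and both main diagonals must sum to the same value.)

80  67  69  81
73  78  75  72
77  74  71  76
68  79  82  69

No — column 3 sums to 297 but column 4 sums to 298.

Row 1: 80 + 67 + 69 + 81 = 297.
Row 2: 73 + 78 + 75 + 72 = 298.
Row 3: 77 + 74 + 71 + 76 = 298.
Row 4: 68 + 79 + 82 + 69 = 298.
Column 1: 80 + 73 + 77 + 68 = 298.
Column 2: 67 + 78 + 74 + 79 = 298.
Column 3: 69 + 75 + 71 + 82 = 297.
Column 4: 81 + 72 + 76 + 69 = 298.
Main diagonal: 80 + 78 + 71 + 69 = 298.
Anti-diagonal: 81 + 75 + 74 + 68 = 298.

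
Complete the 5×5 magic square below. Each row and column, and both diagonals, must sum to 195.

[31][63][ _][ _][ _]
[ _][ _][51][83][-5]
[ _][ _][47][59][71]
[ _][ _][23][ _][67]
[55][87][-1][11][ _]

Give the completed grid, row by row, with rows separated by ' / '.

31 63 75 7 19 / 27 39 51 83 -5 / 3 15 47 59 71 / 79 -9 23 35 67 / 55 87 -1 11 43

The remaining cell in row 5 is (5,5) = 195 − 152 = 43.
From column 3, 195 − (51 + 47 + 23 + (-1)) gives (1,3) = 75.
Using column 5: -5 + 71 + 67 + 43 + ? → (1,5) = 195 − 176 = 19.
Using anti-diagonal: 19 + 83 + 47 + 55 + ? → (4,2) = 195 − 204 = -9.
Row 1 needs 195; the known cells sum to 188, so (1,4) = 7.
Column 4: 7 + 83 + 59 + 11 + ? = 195, so (4,4) = 35.
From main diagonal, 195 − (31 + 47 + 35 + 43) gives (2,2) = 39.
From row 2, 195 − (39 + 51 + 83 + (-5)) gives (2,1) = 27.
Using row 4: -9 + 23 + 35 + 67 + ? → (4,1) = 195 − 116 = 79.
Column 1: 31 + 27 + 79 + 55 + ? = 195, so (3,1) = 3.
Column 2 needs 195; the known cells sum to 180, so (3,2) = 15.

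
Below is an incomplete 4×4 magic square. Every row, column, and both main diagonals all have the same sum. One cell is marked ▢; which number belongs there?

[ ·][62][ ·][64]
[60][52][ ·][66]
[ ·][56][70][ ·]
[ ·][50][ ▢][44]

68

Column 2 is complete and sums to 220; that is the magic constant.
Row 2: 60 + 52 + 66 + ? = 220, so (2,3) = 42.
From column 4, 220 − (64 + 66 + 44) gives (3,4) = 46.
From main diagonal, 220 − (52 + 70 + 44) gives (1,1) = 54.
From anti-diagonal, 220 − (64 + 42 + 56) gives (4,1) = 58.
Row 1 needs 220; the known cells sum to 180, so (1,3) = 40.
Row 3 must total 220; the given cells sum to 172, so (3,1) = 48.
From row 4, 220 − (58 + 50 + 44) gives (4,3) = 68.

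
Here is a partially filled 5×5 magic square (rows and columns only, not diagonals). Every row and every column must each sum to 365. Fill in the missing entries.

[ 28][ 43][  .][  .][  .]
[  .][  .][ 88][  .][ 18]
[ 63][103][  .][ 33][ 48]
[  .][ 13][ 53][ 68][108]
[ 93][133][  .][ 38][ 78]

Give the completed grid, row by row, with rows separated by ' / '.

Row 3 needs 365; the known cells sum to 247, so (3,3) = 118.
Row 4: 13 + 53 + 68 + 108 + ? = 365, so (4,1) = 123.
Row 5: 93 + 133 + 38 + 78 + ? = 365, so (5,3) = 23.
Column 1: 28 + 63 + 123 + 93 + ? = 365, so (2,1) = 58.
Column 2 needs 365; the known cells sum to 292, so (2,2) = 73.
Column 3: 88 + 118 + 53 + 23 + ? = 365, so (1,3) = 83.
From column 5, 365 − (18 + 48 + 108 + 78) gives (1,5) = 113.
Using row 1: 28 + 43 + 83 + 113 + ? → (1,4) = 365 − 267 = 98.
Row 2 must total 365; the given cells sum to 237, so (2,4) = 128.

28 43 83 98 113 / 58 73 88 128 18 / 63 103 118 33 48 / 123 13 53 68 108 / 93 133 23 38 78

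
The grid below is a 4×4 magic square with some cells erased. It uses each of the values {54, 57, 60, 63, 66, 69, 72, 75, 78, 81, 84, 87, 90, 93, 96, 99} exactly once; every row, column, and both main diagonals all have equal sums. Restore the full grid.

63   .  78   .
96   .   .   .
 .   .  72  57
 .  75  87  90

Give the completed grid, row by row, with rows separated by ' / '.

63 66 78 99 / 96 81 69 60 / 93 84 72 57 / 54 75 87 90

The 16 entries sum to 1224, so each line sums to 1224/4 = 306.
The remaining cell in row 4 is (4,1) = 306 − 252 = 54.
Column 1: 63 + 96 + 54 + ? = 306, so (3,1) = 93.
Column 3 must total 306; the given cells sum to 237, so (2,3) = 69.
Main diagonal: 63 + 72 + 90 + ? = 306, so (2,2) = 81.
From row 2, 306 − (96 + 81 + 69) gives (2,4) = 60.
From row 3, 306 − (93 + 72 + 57) gives (3,2) = 84.
The remaining cell in column 2 is (1,2) = 306 − 240 = 66.
Column 4 must total 306; the given cells sum to 207, so (1,4) = 99.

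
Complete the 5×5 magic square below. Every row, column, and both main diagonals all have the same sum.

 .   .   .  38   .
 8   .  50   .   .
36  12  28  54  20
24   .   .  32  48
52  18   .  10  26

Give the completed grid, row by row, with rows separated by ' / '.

Row 3 is already complete: 36 + 12 + 28 + 54 + 20 = 150, so that is the magic constant.
From row 5, 150 − (52 + 18 + 10 + 26) gives (5,3) = 44.
From column 1, 150 − (8 + 36 + 24 + 52) gives (1,1) = 30.
Column 4 must total 150; the given cells sum to 134, so (2,4) = 16.
Main diagonal must total 150; the given cells sum to 116, so (2,2) = 34.
Row 2 must total 150; the given cells sum to 108, so (2,5) = 42.
From column 5, 150 − (42 + 20 + 48 + 26) gives (1,5) = 14.
Anti-diagonal needs 150; the known cells sum to 110, so (4,2) = 40.
Row 4: 24 + 40 + 32 + 48 + ? = 150, so (4,3) = 6.
From column 2, 150 − (34 + 12 + 40 + 18) gives (1,2) = 46.
Column 3 must total 150; the given cells sum to 128, so (1,3) = 22.

30 46 22 38 14 / 8 34 50 16 42 / 36 12 28 54 20 / 24 40 6 32 48 / 52 18 44 10 26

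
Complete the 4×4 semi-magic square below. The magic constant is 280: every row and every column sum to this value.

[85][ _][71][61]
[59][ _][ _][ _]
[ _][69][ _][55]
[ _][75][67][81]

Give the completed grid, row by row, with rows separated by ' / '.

The remaining cell in row 1 is (1,2) = 280 − 217 = 63.
Row 4 needs 280; the known cells sum to 223, so (4,1) = 57.
Column 1: 85 + 59 + 57 + ? = 280, so (3,1) = 79.
Using column 2: 63 + 69 + 75 + ? → (2,2) = 280 − 207 = 73.
Column 4: 61 + 55 + 81 + ? = 280, so (2,4) = 83.
Using row 2: 59 + 73 + 83 + ? → (2,3) = 280 − 215 = 65.
Using row 3: 79 + 69 + 55 + ? → (3,3) = 280 − 203 = 77.

85 63 71 61 / 59 73 65 83 / 79 69 77 55 / 57 75 67 81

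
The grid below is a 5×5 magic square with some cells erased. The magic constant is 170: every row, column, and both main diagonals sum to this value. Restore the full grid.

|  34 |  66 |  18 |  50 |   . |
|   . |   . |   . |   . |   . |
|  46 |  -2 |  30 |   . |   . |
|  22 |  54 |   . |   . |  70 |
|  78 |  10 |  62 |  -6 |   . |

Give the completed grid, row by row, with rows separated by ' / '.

34 66 18 50 2 / -10 42 74 6 58 / 46 -2 30 82 14 / 22 54 -14 38 70 / 78 10 62 -6 26

Using row 1: 34 + 66 + 18 + 50 + ? → (1,5) = 170 − 168 = 2.
Row 5 must total 170; the given cells sum to 144, so (5,5) = 26.
From column 1, 170 − (34 + 46 + 22 + 78) gives (2,1) = -10.
Using column 2: 66 + (-2) + 54 + 10 + ? → (2,2) = 170 − 128 = 42.
Main diagonal needs 170; the known cells sum to 132, so (4,4) = 38.
From anti-diagonal, 170 − (2 + 30 + 54 + 78) gives (2,4) = 6.
Row 4 must total 170; the given cells sum to 184, so (4,3) = -14.
Using column 3: 18 + 30 + (-14) + 62 + ? → (2,3) = 170 − 96 = 74.
Column 4: 50 + 6 + 38 + (-6) + ? = 170, so (3,4) = 82.
Using row 2: -10 + 42 + 74 + 6 + ? → (2,5) = 170 − 112 = 58.
From row 3, 170 − (46 + (-2) + 30 + 82) gives (3,5) = 14.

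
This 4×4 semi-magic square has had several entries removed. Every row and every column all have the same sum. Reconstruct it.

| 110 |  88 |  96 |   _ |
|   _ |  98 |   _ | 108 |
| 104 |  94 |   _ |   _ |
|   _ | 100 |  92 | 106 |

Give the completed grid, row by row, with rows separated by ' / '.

110 88 96 86 / 84 98 90 108 / 104 94 102 80 / 82 100 92 106

Column 2 is already complete: 88 + 98 + 94 + 100 = 380, so that is the magic constant.
Row 1: 110 + 88 + 96 + ? = 380, so (1,4) = 86.
From row 4, 380 − (100 + 92 + 106) gives (4,1) = 82.
Column 1 needs 380; the known cells sum to 296, so (2,1) = 84.
Using column 4: 86 + 108 + 106 + ? → (3,4) = 380 − 300 = 80.
Row 2 needs 380; the known cells sum to 290, so (2,3) = 90.
The remaining cell in row 3 is (3,3) = 380 − 278 = 102.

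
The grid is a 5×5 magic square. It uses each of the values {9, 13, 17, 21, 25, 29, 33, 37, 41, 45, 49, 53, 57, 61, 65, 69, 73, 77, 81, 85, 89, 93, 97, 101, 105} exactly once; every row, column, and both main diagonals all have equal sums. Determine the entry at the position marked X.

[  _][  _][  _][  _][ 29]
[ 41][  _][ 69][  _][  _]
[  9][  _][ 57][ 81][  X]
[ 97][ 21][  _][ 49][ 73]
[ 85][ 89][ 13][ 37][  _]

105

The 25 entries sum to 1425, so each line sums to 1425/5 = 285.
Using row 4: 97 + 21 + 49 + 73 + ? → (4,3) = 285 − 240 = 45.
Row 5 must total 285; the given cells sum to 224, so (5,5) = 61.
Column 1 needs 285; the known cells sum to 232, so (1,1) = 53.
From column 3, 285 − (69 + 57 + 45 + 13) gives (1,3) = 101.
The remaining cell in main diagonal is (2,2) = 285 − 220 = 65.
Using anti-diagonal: 29 + 57 + 21 + 85 + ? → (2,4) = 285 − 192 = 93.
Row 2: 41 + 65 + 69 + 93 + ? = 285, so (2,5) = 17.
From column 4, 285 − (93 + 81 + 49 + 37) gives (1,4) = 25.
The remaining cell in column 5 is (3,5) = 285 − 180 = 105.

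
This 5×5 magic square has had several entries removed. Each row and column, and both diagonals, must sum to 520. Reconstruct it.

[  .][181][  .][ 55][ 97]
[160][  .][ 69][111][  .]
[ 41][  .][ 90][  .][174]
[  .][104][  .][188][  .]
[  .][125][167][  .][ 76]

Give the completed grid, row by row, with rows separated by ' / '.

139 181 48 55 97 / 160 27 69 111 153 / 41 83 90 132 174 / 62 104 146 188 20 / 118 125 167 34 76

The remaining cell in anti-diagonal is (5,1) = 520 − 402 = 118.
The remaining cell in row 5 is (5,4) = 520 − 486 = 34.
From column 4, 520 − (55 + 111 + 188 + 34) gives (3,4) = 132.
Row 3: 41 + 90 + 132 + 174 + ? = 520, so (3,2) = 83.
Column 2: 181 + 83 + 104 + 125 + ? = 520, so (2,2) = 27.
Main diagonal must total 520; the given cells sum to 381, so (1,1) = 139.
Row 1 needs 520; the known cells sum to 472, so (1,3) = 48.
The remaining cell in row 2 is (2,5) = 520 − 367 = 153.
Using column 1: 139 + 160 + 41 + 118 + ? → (4,1) = 520 − 458 = 62.
Column 3: 48 + 69 + 90 + 167 + ? = 520, so (4,3) = 146.
From column 5, 520 − (97 + 153 + 174 + 76) gives (4,5) = 20.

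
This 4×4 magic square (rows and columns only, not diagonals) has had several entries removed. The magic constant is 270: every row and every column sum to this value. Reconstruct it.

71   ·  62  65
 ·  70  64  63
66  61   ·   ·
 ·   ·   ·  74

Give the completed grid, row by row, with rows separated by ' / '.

71 72 62 65 / 73 70 64 63 / 66 61 75 68 / 60 67 69 74

From row 1, 270 − (71 + 62 + 65) gives (1,2) = 72.
Using row 2: 70 + 64 + 63 + ? → (2,1) = 270 − 197 = 73.
Column 1 must total 270; the given cells sum to 210, so (4,1) = 60.
Column 2 must total 270; the given cells sum to 203, so (4,2) = 67.
Column 4: 65 + 63 + 74 + ? = 270, so (3,4) = 68.
Row 3 must total 270; the given cells sum to 195, so (3,3) = 75.
The remaining cell in row 4 is (4,3) = 270 − 201 = 69.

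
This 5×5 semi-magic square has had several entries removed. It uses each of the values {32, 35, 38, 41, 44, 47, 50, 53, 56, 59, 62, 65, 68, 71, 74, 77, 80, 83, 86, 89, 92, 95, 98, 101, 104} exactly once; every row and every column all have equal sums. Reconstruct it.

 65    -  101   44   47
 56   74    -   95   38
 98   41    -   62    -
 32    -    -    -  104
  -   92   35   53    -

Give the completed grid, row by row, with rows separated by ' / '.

65 83 101 44 47 / 56 74 77 95 38 / 98 41 59 62 80 / 32 50 68 86 104 / 89 92 35 53 71

The 25 entries sum to 1700, so each line sums to 1700/5 = 340.
Row 1 must total 340; the given cells sum to 257, so (1,2) = 83.
Row 2: 56 + 74 + 95 + 38 + ? = 340, so (2,3) = 77.
Column 1 must total 340; the given cells sum to 251, so (5,1) = 89.
The remaining cell in column 2 is (4,2) = 340 − 290 = 50.
The remaining cell in column 4 is (4,4) = 340 − 254 = 86.
Row 4 must total 340; the given cells sum to 272, so (4,3) = 68.
Using row 5: 89 + 92 + 35 + 53 + ? → (5,5) = 340 − 269 = 71.
Using column 3: 101 + 77 + 68 + 35 + ? → (3,3) = 340 − 281 = 59.
Using column 5: 47 + 38 + 104 + 71 + ? → (3,5) = 340 − 260 = 80.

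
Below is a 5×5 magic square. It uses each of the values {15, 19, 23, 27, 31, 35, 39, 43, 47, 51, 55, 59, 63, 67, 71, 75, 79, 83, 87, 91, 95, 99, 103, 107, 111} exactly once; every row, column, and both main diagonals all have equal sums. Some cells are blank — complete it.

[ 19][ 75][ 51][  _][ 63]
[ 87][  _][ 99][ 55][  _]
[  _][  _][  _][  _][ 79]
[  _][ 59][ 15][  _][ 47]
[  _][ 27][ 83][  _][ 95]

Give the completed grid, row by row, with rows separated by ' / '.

19 75 51 107 63 / 87 43 99 55 31 / 35 111 67 23 79 / 103 59 15 91 47 / 71 27 83 39 95

The 25 entries sum to 1575, so each line sums to 1575/5 = 315.
From row 1, 315 − (19 + 75 + 51 + 63) gives (1,4) = 107.
Column 3 needs 315; the known cells sum to 248, so (3,3) = 67.
Using column 5: 63 + 79 + 47 + 95 + ? → (2,5) = 315 − 284 = 31.
Anti-diagonal must total 315; the given cells sum to 244, so (5,1) = 71.
Row 2: 87 + 99 + 55 + 31 + ? = 315, so (2,2) = 43.
Row 5 needs 315; the known cells sum to 276, so (5,4) = 39.
From column 2, 315 − (75 + 43 + 59 + 27) gives (3,2) = 111.
Main diagonal needs 315; the known cells sum to 224, so (4,4) = 91.
Using row 4: 59 + 15 + 91 + 47 + ? → (4,1) = 315 − 212 = 103.
Column 1: 19 + 87 + 103 + 71 + ? = 315, so (3,1) = 35.
Using column 4: 107 + 55 + 91 + 39 + ? → (3,4) = 315 − 292 = 23.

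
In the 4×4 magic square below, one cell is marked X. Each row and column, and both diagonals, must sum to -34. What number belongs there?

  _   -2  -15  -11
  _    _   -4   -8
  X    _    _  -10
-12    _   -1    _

-3

Row 1 must total -34; the given cells sum to -28, so (1,1) = -6.
Column 3: -15 + (-4) + (-1) + ? = -34, so (3,3) = -14.
Column 4 needs -34; the known cells sum to -29, so (4,4) = -5.
Main diagonal: -6 + (-14) + (-5) + ? = -34, so (2,2) = -9.
Anti-diagonal: -11 + (-4) + (-12) + ? = -34, so (3,2) = -7.
Row 2 must total -34; the given cells sum to -21, so (2,1) = -13.
Row 3: -7 + (-14) + (-10) + ? = -34, so (3,1) = -3.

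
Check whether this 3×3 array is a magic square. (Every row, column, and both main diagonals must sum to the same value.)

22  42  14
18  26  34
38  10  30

Row 1: 22 + 42 + 14 = 78.
Row 2: 18 + 26 + 34 = 78.
Row 3: 38 + 10 + 30 = 78.
Column 1: 22 + 18 + 38 = 78.
Column 2: 42 + 26 + 10 = 78.
Column 3: 14 + 34 + 30 = 78.
Main diagonal: 22 + 26 + 30 = 78.
Anti-diagonal: 14 + 26 + 38 = 78.
All lines sum to 78.

Yes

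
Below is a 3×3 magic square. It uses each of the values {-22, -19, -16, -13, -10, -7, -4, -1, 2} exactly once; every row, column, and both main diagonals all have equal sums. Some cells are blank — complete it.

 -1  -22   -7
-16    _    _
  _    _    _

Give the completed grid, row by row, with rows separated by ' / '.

-1 -22 -7 / -16 -10 -4 / -13 2 -19

The 9 entries sum to -90, so each line sums to -90/3 = -30.
Column 1 must total -30; the given cells sum to -17, so (3,1) = -13.
Anti-diagonal needs -30; the known cells sum to -20, so (2,2) = -10.
From row 2, -30 − (-16 + (-10)) gives (2,3) = -4.
Column 2 must total -30; the given cells sum to -32, so (3,2) = 2.
From column 3, -30 − (-7 + (-4)) gives (3,3) = -19.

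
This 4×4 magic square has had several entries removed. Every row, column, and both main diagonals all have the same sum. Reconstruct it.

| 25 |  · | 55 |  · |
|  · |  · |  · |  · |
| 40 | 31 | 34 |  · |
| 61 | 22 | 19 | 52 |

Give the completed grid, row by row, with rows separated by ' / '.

Row 4 is already complete: 61 + 22 + 19 + 52 = 154, so that is the magic constant.
Row 3 needs 154; the known cells sum to 105, so (3,4) = 49.
Using column 1: 25 + 40 + 61 + ? → (2,1) = 154 − 126 = 28.
Column 3 needs 154; the known cells sum to 108, so (2,3) = 46.
From main diagonal, 154 − (25 + 34 + 52) gives (2,2) = 43.
Anti-diagonal needs 154; the known cells sum to 138, so (1,4) = 16.
Row 1: 25 + 55 + 16 + ? = 154, so (1,2) = 58.
From row 2, 154 − (28 + 43 + 46) gives (2,4) = 37.

25 58 55 16 / 28 43 46 37 / 40 31 34 49 / 61 22 19 52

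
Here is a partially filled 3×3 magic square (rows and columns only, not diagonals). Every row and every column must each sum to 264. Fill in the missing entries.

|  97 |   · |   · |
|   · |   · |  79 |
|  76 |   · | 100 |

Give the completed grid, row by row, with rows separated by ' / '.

The remaining cell in row 3 is (3,2) = 264 − 176 = 88.
From column 1, 264 − (97 + 76) gives (2,1) = 91.
Column 3: 79 + 100 + ? = 264, so (1,3) = 85.
Using row 1: 97 + 85 + ? → (1,2) = 264 − 182 = 82.
Row 2 needs 264; the known cells sum to 170, so (2,2) = 94.

97 82 85 / 91 94 79 / 76 88 100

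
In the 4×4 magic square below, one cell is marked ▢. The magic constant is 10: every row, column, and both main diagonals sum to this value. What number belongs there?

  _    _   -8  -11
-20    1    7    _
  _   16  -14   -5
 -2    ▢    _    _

Row 2 needs 10; the known cells sum to -12, so (2,4) = 22.
Row 3: 16 + (-14) + (-5) + ? = 10, so (3,1) = 13.
Column 1: -20 + 13 + (-2) + ? = 10, so (1,1) = 19.
Column 3 must total 10; the given cells sum to -15, so (4,3) = 25.
Column 4: -11 + 22 + (-5) + ? = 10, so (4,4) = 4.
Row 1 needs 10; the known cells sum to 0, so (1,2) = 10.
Row 4 must total 10; the given cells sum to 27, so (4,2) = -17.

-17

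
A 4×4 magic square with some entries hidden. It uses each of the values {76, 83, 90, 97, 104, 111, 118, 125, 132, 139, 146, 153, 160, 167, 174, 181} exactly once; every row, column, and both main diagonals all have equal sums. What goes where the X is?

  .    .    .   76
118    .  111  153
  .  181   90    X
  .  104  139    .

The 16 entries sum to 2056, so each line sums to 2056/4 = 514.
From row 2, 514 − (118 + 111 + 153) gives (2,2) = 132.
Using column 2: 132 + 181 + 104 + ? → (1,2) = 514 − 417 = 97.
Column 3 needs 514; the known cells sum to 340, so (1,3) = 174.
Anti-diagonal needs 514; the known cells sum to 368, so (4,1) = 146.
Row 1 must total 514; the given cells sum to 347, so (1,1) = 167.
Row 4 must total 514; the given cells sum to 389, so (4,4) = 125.
Column 1 must total 514; the given cells sum to 431, so (3,1) = 83.
Column 4 needs 514; the known cells sum to 354, so (3,4) = 160.

160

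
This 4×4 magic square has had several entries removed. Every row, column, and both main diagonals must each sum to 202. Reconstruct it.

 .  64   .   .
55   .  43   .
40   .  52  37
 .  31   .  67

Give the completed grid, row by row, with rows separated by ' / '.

The remaining cell in row 3 is (3,2) = 202 − 129 = 73.
The remaining cell in column 2 is (2,2) = 202 − 168 = 34.
Main diagonal: 34 + 52 + 67 + ? = 202, so (1,1) = 49.
Row 2 must total 202; the given cells sum to 132, so (2,4) = 70.
Column 1 must total 202; the given cells sum to 144, so (4,1) = 58.
Column 4 must total 202; the given cells sum to 174, so (1,4) = 28.
Row 1: 49 + 64 + 28 + ? = 202, so (1,3) = 61.
From row 4, 202 − (58 + 31 + 67) gives (4,3) = 46.

49 64 61 28 / 55 34 43 70 / 40 73 52 37 / 58 31 46 67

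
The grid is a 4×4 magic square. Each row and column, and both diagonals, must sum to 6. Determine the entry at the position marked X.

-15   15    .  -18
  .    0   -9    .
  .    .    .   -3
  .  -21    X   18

-12

Using row 1: -15 + 15 + (-18) + ? → (1,3) = 6 − (-18) = 24.
Column 2 needs 6; the known cells sum to -6, so (3,2) = 12.
Column 4 must total 6; the given cells sum to -3, so (2,4) = 9.
Main diagonal must total 6; the given cells sum to 3, so (3,3) = 3.
Anti-diagonal: -18 + (-9) + 12 + ? = 6, so (4,1) = 21.
Row 2 must total 6; the given cells sum to 0, so (2,1) = 6.
Using row 3: 12 + 3 + (-3) + ? → (3,1) = 6 − 12 = -6.
Using row 4: 21 + (-21) + 18 + ? → (4,3) = 6 − 18 = -12.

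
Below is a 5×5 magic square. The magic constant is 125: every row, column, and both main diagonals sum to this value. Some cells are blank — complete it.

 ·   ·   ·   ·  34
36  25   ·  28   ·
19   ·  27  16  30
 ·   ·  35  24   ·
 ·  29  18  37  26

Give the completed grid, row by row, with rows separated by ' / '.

23 17 31 20 34 / 36 25 14 28 22 / 19 33 27 16 30 / 32 21 35 24 13 / 15 29 18 37 26

From row 3, 125 − (19 + 27 + 16 + 30) gives (3,2) = 33.
Using row 5: 29 + 18 + 37 + 26 + ? → (5,1) = 125 − 110 = 15.
Column 4: 28 + 16 + 24 + 37 + ? = 125, so (1,4) = 20.
Using main diagonal: 25 + 27 + 24 + 26 + ? → (1,1) = 125 − 102 = 23.
Anti-diagonal needs 125; the known cells sum to 104, so (4,2) = 21.
Column 1 needs 125; the known cells sum to 93, so (4,1) = 32.
From column 2, 125 − (25 + 33 + 21 + 29) gives (1,2) = 17.
Row 1 must total 125; the given cells sum to 94, so (1,3) = 31.
Row 4 needs 125; the known cells sum to 112, so (4,5) = 13.
Column 3: 31 + 27 + 35 + 18 + ? = 125, so (2,3) = 14.
The remaining cell in column 5 is (2,5) = 125 − 103 = 22.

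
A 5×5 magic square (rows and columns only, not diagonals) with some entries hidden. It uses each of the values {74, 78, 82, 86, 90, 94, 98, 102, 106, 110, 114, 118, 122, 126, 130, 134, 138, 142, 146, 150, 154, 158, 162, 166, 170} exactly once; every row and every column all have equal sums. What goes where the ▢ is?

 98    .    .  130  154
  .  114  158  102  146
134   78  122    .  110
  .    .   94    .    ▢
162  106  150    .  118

82

The 25 entries sum to 3050, so each line sums to 3050/5 = 610.
Row 2: 114 + 158 + 102 + 146 + ? = 610, so (2,1) = 90.
From row 3, 610 − (134 + 78 + 122 + 110) gives (3,4) = 166.
Using row 5: 162 + 106 + 150 + 118 + ? → (5,4) = 610 − 536 = 74.
Column 1: 98 + 90 + 134 + 162 + ? = 610, so (4,1) = 126.
Column 3 must total 610; the given cells sum to 524, so (1,3) = 86.
Column 4 needs 610; the known cells sum to 472, so (4,4) = 138.
Column 5 must total 610; the given cells sum to 528, so (4,5) = 82.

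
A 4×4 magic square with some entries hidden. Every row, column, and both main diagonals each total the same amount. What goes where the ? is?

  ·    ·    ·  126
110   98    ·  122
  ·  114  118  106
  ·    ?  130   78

134

Column 4 is complete and sums to 432; that is the magic constant.
The remaining cell in row 2 is (2,3) = 432 − 330 = 102.
Using row 3: 114 + 118 + 106 + ? → (3,1) = 432 − 338 = 94.
Column 3 must total 432; the given cells sum to 350, so (1,3) = 82.
Main diagonal needs 432; the known cells sum to 294, so (1,1) = 138.
Using anti-diagonal: 126 + 102 + 114 + ? → (4,1) = 432 − 342 = 90.
Using row 1: 138 + 82 + 126 + ? → (1,2) = 432 − 346 = 86.
Row 4: 90 + 130 + 78 + ? = 432, so (4,2) = 134.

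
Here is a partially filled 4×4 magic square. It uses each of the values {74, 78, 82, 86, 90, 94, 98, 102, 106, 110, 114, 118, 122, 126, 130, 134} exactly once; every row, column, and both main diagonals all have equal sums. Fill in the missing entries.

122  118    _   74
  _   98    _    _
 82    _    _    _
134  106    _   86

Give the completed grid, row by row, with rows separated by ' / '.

122 118 102 74 / 78 98 114 126 / 82 94 110 130 / 134 106 90 86

The 16 entries sum to 1664, so each line sums to 1664/4 = 416.
From row 1, 416 − (122 + 118 + 74) gives (1,3) = 102.
Row 4 must total 416; the given cells sum to 326, so (4,3) = 90.
Column 1 needs 416; the known cells sum to 338, so (2,1) = 78.
Column 2 needs 416; the known cells sum to 322, so (3,2) = 94.
The remaining cell in main diagonal is (3,3) = 416 − 306 = 110.
Using anti-diagonal: 74 + 94 + 134 + ? → (2,3) = 416 − 302 = 114.
Row 2: 78 + 98 + 114 + ? = 416, so (2,4) = 126.
Row 3 must total 416; the given cells sum to 286, so (3,4) = 130.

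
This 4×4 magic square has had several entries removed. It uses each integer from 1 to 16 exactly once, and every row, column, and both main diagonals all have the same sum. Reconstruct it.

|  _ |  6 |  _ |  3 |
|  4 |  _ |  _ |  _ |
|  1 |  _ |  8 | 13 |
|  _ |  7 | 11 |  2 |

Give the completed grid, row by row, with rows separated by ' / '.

15 6 10 3 / 4 9 5 16 / 1 12 8 13 / 14 7 11 2

The entries are 1 through 16, which sum to 136, so each line sums to 136/4 = 34.
From row 3, 34 − (1 + 8 + 13) gives (3,2) = 12.
From row 4, 34 − (7 + 11 + 2) gives (4,1) = 14.
The remaining cell in column 1 is (1,1) = 34 − 19 = 15.
Column 2 must total 34; the given cells sum to 25, so (2,2) = 9.
From column 4, 34 − (3 + 13 + 2) gives (2,4) = 16.
The remaining cell in anti-diagonal is (2,3) = 34 − 29 = 5.
Row 1 needs 34; the known cells sum to 24, so (1,3) = 10.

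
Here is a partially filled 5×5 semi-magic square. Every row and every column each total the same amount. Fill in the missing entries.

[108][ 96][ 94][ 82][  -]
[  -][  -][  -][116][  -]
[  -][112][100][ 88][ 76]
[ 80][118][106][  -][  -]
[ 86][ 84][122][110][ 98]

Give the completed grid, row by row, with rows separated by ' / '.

Row 5 is already complete: 86 + 84 + 122 + 110 + 98 = 500, so that is the magic constant.
Using row 1: 108 + 96 + 94 + 82 + ? → (1,5) = 500 − 380 = 120.
Row 3 must total 500; the given cells sum to 376, so (3,1) = 124.
Column 1: 108 + 124 + 80 + 86 + ? = 500, so (2,1) = 102.
Column 2 must total 500; the given cells sum to 410, so (2,2) = 90.
Using column 3: 94 + 100 + 106 + 122 + ? → (2,3) = 500 − 422 = 78.
The remaining cell in column 4 is (4,4) = 500 − 396 = 104.
Using row 2: 102 + 90 + 78 + 116 + ? → (2,5) = 500 − 386 = 114.
Row 4: 80 + 118 + 106 + 104 + ? = 500, so (4,5) = 92.

108 96 94 82 120 / 102 90 78 116 114 / 124 112 100 88 76 / 80 118 106 104 92 / 86 84 122 110 98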